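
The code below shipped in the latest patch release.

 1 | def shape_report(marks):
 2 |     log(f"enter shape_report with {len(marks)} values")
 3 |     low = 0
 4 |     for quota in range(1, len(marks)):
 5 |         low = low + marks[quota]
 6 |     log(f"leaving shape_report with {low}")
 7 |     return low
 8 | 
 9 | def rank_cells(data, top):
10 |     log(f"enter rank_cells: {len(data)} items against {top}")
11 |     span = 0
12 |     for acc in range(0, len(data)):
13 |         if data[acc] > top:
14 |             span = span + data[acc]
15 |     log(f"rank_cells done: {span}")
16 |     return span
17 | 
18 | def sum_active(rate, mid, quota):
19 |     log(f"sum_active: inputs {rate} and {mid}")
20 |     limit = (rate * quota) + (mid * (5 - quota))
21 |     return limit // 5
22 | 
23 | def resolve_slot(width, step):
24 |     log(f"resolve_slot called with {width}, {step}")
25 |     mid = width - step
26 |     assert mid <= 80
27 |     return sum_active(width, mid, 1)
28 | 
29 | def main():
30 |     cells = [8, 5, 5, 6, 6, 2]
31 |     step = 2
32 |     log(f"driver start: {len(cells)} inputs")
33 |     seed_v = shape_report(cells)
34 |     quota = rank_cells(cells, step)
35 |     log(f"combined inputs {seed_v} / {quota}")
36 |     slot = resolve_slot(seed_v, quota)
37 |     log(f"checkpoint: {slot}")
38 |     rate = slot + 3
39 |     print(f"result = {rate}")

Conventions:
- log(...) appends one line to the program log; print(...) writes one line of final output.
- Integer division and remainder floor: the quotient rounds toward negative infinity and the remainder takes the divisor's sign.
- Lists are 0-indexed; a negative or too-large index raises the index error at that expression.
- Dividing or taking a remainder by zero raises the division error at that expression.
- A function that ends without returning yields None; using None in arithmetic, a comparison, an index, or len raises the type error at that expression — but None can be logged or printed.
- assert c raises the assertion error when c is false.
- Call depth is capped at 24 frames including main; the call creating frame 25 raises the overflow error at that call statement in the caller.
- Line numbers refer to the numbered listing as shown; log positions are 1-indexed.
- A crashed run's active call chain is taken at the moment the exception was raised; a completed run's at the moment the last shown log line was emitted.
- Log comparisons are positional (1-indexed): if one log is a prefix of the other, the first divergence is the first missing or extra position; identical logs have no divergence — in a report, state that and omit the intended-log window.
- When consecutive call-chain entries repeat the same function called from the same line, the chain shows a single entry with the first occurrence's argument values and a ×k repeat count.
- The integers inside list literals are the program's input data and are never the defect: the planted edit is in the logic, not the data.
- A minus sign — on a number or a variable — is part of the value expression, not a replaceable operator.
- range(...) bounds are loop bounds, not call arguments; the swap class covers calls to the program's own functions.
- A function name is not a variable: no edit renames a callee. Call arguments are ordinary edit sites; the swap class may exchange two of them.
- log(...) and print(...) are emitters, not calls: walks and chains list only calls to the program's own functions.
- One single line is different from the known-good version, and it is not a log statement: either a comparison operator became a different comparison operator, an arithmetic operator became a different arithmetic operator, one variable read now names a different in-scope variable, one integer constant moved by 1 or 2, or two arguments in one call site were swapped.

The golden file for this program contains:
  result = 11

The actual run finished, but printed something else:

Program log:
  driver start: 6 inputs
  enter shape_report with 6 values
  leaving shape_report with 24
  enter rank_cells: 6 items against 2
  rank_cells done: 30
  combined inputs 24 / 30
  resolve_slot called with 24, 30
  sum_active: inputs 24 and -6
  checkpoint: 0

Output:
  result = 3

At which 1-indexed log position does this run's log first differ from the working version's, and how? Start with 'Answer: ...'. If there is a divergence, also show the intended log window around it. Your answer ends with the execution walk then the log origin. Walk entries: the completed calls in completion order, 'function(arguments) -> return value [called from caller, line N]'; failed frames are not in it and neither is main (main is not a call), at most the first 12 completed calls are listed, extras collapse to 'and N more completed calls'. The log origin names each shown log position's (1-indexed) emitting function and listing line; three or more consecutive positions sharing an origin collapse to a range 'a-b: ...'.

Answer: position 3 — the shown line 'leaving shape_report with 24' should read 'leaving shape_report with 32'.
Intended log window:
  1: driver start: 6 inputs
  2: enter shape_report with 6 values
  3: leaving shape_report with 32
  4: enter rank_cells: 6 items against 2
Execution walk:
  shape_report([8, 5, 5, 6, 6, 2]) -> 24  [called from main, line 33]
  rank_cells([8, 5, 5, 6, 6, 2], 2) -> 30  [called from main, line 34]
  sum_active(24, -6, 1) -> 0  [called from resolve_slot, line 27]
  resolve_slot(24, 30) -> 0  [called from main, line 36]
Log origin:
  1: emitted by main (line 32)
  2: emitted by shape_report (line 2)
  3: emitted by shape_report (line 6)
  4: emitted by rank_cells (line 10)
  5: emitted by rank_cells (line 15)
  6: emitted by main (line 35)
  7: emitted by resolve_slot (line 24)
  8: emitted by sum_active (line 19)
  9: emitted by main (line 37)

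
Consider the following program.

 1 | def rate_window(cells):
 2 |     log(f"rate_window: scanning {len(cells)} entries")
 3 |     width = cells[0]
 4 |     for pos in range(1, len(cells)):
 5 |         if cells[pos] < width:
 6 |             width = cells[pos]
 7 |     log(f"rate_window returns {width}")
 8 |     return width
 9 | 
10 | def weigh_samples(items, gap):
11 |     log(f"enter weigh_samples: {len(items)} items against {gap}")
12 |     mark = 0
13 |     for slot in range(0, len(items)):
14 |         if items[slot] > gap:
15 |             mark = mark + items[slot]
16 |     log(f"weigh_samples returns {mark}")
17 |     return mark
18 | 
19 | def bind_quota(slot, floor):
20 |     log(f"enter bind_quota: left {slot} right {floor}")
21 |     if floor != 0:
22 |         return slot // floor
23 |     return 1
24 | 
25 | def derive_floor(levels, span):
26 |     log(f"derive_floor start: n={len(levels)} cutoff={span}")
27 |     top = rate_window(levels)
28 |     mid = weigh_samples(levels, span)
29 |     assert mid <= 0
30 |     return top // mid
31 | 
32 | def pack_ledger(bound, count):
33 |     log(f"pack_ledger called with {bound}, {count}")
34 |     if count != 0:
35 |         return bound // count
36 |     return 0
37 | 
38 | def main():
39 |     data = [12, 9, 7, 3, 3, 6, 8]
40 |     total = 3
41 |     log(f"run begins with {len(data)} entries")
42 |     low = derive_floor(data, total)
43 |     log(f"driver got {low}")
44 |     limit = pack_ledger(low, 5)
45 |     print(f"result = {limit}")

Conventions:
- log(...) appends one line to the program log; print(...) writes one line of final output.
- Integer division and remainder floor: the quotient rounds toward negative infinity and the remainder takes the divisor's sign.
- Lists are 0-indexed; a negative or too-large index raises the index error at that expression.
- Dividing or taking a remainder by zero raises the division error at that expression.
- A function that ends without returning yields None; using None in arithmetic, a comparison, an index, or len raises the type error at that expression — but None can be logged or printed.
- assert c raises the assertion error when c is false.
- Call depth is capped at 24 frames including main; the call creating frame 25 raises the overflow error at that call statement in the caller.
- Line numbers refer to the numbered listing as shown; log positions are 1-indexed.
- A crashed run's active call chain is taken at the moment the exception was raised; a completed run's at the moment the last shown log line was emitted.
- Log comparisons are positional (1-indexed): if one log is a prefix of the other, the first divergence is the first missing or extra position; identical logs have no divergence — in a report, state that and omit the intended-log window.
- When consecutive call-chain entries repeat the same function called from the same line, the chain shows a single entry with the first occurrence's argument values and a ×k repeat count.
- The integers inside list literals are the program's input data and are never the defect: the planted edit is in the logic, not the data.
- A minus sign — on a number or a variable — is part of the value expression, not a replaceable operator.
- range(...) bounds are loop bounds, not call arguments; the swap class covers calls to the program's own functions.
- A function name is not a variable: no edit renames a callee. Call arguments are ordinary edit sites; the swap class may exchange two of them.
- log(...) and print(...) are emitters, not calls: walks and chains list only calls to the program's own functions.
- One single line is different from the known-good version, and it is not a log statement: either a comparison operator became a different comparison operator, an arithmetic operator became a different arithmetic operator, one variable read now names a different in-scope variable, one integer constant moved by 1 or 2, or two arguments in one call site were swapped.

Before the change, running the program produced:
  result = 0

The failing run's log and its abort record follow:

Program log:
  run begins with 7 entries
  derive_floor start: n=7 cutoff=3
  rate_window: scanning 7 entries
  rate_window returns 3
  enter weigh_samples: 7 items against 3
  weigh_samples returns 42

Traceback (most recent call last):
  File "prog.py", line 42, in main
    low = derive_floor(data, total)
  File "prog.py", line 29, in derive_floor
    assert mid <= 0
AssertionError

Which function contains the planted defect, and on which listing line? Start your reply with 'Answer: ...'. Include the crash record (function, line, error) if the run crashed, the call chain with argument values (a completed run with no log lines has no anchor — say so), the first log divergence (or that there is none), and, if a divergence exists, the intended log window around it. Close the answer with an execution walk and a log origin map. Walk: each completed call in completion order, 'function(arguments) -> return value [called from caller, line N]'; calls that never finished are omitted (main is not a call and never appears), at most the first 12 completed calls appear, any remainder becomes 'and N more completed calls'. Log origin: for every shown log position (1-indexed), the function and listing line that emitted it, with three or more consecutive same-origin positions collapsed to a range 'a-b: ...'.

Answer: the defect is in derive_floor at line 29.
Core observation: The log ends early — 6 lines, where the working version next logs 'driver got 0'.
Crash: derive_floor, line 29, AssertionError.
Call chain: main -> derive_floor([12, 9, 7, 3, 3, 6, 8], 3) (called at line 42).
First divergence: position 7; the shown log stops at 6 lines while the working version next logs 'driver got 0'.
Intended log window:
  5: enter weigh_samples: 7 items against 3
  6: weigh_samples returns 42
  7: driver got 0
  8: pack_ledger called with 0, 5
Execution walk:
  rate_window([12, 9, 7, 3, 3, 6, 8]) -> 3  [called from derive_floor, line 27]
  weigh_samples([12, 9, 7, 3, 3, 6, 8], 3) -> 42  [called from derive_floor, line 28]
Log origin:
  1 — main, line 41
  2 — derive_floor, line 26
  3 — rate_window, line 2
  4 — rate_window, line 7
  5 — weigh_samples, line 11
  6 — weigh_samples, line 16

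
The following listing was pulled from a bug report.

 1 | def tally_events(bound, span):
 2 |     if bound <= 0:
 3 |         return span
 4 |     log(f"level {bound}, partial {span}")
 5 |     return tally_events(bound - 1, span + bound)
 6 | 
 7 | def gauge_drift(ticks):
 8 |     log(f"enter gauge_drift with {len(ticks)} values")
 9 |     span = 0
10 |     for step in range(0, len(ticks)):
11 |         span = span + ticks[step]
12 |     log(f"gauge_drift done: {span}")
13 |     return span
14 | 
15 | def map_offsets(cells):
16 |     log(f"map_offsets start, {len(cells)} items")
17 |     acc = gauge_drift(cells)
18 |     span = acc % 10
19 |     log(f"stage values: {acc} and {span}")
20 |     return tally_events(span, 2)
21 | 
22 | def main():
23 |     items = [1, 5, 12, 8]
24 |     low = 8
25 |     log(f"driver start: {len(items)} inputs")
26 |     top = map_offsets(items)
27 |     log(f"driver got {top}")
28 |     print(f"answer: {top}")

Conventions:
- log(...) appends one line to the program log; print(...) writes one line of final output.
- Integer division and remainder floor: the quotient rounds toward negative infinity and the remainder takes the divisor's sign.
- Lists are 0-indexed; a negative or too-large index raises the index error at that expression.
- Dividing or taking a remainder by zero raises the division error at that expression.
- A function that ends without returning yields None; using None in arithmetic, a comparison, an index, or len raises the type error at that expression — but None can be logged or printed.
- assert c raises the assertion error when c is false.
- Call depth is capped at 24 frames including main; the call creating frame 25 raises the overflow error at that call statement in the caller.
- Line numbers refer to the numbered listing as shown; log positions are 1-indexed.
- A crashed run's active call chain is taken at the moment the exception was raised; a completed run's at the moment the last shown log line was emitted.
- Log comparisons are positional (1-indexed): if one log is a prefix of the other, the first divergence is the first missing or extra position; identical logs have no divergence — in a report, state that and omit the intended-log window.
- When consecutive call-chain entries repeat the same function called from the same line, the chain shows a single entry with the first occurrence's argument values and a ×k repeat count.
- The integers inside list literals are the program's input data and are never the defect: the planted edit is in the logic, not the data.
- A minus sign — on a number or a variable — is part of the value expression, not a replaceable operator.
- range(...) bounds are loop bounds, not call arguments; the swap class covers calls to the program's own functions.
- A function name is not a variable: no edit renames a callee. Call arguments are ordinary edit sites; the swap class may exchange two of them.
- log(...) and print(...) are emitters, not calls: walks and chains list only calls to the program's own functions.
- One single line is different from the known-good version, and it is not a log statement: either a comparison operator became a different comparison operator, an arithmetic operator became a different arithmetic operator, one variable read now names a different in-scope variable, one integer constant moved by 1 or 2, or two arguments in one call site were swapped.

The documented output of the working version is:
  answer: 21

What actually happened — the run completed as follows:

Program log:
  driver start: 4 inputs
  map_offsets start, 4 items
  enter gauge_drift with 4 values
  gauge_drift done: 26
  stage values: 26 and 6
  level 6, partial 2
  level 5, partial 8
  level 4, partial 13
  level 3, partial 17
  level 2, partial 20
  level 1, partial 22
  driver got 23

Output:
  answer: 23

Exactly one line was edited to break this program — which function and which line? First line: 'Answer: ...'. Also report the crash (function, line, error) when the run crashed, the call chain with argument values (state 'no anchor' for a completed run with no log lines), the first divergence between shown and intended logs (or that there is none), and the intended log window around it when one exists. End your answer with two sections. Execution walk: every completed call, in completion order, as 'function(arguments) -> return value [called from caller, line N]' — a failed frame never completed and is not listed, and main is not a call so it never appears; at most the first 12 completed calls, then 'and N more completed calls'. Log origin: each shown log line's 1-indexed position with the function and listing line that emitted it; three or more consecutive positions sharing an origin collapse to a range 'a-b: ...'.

Answer: the defect is in map_offsets at line 20.
Key observation: Everything matches until log position 6, which reads 'level 6, partial 2' in place of 'level 6, partial 0'.
Call chain: main.
First divergence: position 6 — shown 'level 6, partial 2', intended 'level 6, partial 0'.
Intended log window:
  4: gauge_drift done: 26
  5: stage values: 26 and 6
  6: level 6, partial 0
  7: level 5, partial 6
Execution walk:
  gauge_drift([1, 5, 12, 8]) -> 26  [called from map_offsets, line 17]
  tally_events(0, 23) -> 23  [called from tally_events, line 5]
  tally_events(1, 22) -> 23  [called from tally_events, line 5]
  tally_events(2, 20) -> 23  [called from tally_events, line 5]
  tally_events(3, 17) -> 23  [called from tally_events, line 5]
  tally_events(4, 13) -> 23  [called from tally_events, line 5]
  tally_events(5, 8) -> 23  [called from tally_events, line 5]
  tally_events(6, 2) -> 23  [called from map_offsets, line 20]
  map_offsets([1, 5, 12, 8]) -> 23  [called from main, line 26]
Log origins:
  1: logged in main at line 25
  2: logged in map_offsets at line 16
  3: logged in gauge_drift at line 8
  4: logged in gauge_drift at line 12
  5: logged in map_offsets at line 19
  6-11: logged in tally_events at line 4
  12: logged in main at line 27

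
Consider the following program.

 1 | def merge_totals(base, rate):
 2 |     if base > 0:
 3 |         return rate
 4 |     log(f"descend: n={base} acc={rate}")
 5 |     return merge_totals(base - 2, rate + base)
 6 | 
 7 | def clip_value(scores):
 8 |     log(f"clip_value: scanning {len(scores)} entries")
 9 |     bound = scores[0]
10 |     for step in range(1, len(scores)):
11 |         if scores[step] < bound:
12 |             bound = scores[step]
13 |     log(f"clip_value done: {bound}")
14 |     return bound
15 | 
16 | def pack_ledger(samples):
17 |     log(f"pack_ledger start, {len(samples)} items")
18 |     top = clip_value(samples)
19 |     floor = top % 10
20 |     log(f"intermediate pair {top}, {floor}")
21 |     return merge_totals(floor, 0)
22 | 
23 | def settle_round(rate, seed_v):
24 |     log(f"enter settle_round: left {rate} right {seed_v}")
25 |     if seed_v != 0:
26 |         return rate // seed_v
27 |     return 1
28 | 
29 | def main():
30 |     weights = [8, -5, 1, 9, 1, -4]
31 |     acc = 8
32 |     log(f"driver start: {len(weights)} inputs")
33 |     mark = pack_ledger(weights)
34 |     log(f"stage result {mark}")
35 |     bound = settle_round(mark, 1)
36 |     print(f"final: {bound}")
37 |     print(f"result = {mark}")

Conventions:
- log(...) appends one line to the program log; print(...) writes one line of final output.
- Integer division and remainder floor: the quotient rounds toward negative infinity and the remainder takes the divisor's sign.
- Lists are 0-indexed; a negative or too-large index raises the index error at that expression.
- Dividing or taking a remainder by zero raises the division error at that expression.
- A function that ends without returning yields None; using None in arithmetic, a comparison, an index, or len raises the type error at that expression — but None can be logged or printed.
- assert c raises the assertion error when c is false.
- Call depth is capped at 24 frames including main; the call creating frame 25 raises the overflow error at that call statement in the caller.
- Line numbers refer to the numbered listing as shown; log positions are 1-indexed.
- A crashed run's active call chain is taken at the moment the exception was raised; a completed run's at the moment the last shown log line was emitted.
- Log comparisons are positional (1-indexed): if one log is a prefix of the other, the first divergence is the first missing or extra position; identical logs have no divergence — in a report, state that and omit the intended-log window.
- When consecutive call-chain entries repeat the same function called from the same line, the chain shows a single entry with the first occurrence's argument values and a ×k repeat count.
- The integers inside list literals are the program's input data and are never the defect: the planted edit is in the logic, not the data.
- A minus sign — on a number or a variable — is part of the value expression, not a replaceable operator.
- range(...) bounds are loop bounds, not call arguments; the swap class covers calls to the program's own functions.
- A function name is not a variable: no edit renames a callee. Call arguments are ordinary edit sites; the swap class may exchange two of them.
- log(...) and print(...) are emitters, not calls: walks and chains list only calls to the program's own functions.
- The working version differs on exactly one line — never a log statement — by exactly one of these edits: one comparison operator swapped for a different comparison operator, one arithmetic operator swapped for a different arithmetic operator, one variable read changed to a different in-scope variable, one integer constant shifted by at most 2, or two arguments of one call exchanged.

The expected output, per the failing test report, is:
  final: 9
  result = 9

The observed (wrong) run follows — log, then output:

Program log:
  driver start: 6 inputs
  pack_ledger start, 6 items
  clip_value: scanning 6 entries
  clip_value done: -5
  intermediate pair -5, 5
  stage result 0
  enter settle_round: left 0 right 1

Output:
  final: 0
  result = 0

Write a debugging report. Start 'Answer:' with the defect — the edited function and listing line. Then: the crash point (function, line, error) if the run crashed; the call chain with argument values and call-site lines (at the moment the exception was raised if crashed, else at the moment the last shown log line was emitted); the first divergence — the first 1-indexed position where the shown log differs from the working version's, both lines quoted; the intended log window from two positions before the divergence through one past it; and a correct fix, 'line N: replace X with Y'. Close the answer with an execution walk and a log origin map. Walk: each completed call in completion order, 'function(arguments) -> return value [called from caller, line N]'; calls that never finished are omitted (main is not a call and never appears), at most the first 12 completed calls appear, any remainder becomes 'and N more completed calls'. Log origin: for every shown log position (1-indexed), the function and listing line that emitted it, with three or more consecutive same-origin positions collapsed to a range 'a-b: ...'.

Answer: the defect is in merge_totals at line 2.
The tell: Position 6 is the first bad log line: 'stage result 0' should read 'descend: n=5 acc=0'.
Call chain: main -> settle_round(0, 1) (called at line 35).
First divergence: position 6 — the shown line 'stage result 0' should read 'descend: n=5 acc=0'.
Intended log window:
  4: clip_value done: -5
  5: intermediate pair -5, 5
  6: descend: n=5 acc=0
  7: descend: n=3 acc=5
Execution walk:
  clip_value([8, -5, 1, 9, 1, -4]) -> -5  [called from pack_ledger, line 18]
  merge_totals(5, 0) -> 0  [called from pack_ledger, line 21]
  pack_ledger([8, -5, 1, 9, 1, -4]) -> 0  [called from main, line 33]
  settle_round(0, 1) -> 0  [called from main, line 35]
Log origin:
  1: logged in main at line 32
  2: logged in pack_ledger at line 17
  3: logged in clip_value at line 8
  4: logged in clip_value at line 13
  5: logged in pack_ledger at line 20
  6: logged in main at line 34
  7: logged in settle_round at line 24
A correct fix: line 2: replace `>` with `<=`.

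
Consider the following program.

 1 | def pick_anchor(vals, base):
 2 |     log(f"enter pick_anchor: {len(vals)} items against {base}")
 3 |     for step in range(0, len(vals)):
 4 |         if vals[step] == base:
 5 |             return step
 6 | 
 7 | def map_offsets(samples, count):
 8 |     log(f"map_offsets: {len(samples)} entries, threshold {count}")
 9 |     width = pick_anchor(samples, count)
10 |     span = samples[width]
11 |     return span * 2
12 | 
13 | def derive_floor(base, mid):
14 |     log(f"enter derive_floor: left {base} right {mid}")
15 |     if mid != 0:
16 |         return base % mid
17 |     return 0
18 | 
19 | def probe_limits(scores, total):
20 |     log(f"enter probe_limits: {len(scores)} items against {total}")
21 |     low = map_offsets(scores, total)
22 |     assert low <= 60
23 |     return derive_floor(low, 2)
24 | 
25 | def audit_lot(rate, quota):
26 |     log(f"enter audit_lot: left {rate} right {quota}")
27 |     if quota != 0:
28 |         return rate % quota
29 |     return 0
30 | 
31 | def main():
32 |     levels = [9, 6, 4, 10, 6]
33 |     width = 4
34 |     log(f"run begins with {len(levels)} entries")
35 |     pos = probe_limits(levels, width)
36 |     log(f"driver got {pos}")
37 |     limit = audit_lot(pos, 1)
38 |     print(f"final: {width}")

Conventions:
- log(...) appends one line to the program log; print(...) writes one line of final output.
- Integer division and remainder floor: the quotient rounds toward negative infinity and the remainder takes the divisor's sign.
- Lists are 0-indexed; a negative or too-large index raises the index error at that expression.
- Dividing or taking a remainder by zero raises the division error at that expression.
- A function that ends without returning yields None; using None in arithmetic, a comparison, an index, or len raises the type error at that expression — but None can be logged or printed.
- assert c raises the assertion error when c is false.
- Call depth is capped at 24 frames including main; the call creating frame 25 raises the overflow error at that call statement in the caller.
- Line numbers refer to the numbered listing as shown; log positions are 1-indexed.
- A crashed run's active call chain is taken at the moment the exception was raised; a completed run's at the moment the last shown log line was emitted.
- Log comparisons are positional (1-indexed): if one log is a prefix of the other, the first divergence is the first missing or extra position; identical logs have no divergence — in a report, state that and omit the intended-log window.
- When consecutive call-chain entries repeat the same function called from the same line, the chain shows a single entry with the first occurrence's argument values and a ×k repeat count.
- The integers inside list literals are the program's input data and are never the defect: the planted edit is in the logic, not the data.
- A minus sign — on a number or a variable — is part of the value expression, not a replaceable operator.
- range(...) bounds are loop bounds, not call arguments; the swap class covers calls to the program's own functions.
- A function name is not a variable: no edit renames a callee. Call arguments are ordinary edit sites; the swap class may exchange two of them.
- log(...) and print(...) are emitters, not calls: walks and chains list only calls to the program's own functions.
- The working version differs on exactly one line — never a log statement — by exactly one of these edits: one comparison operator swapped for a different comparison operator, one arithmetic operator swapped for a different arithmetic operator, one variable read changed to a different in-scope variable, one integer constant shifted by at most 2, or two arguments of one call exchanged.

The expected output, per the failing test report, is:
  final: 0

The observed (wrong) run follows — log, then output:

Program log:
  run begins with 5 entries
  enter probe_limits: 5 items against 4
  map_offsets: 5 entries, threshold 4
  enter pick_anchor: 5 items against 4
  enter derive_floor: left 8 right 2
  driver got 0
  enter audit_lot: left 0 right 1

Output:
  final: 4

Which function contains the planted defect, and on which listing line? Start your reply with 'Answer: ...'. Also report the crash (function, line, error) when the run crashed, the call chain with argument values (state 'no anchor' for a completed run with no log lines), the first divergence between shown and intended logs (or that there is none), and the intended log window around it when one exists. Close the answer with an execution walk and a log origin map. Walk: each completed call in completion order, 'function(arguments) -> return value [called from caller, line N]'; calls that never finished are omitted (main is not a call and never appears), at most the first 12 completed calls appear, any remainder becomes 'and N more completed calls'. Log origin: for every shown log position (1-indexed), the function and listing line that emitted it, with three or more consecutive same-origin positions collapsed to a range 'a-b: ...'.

Answer: the defect is in main at line 38.
Key fact: Log streams are identical — the defect surfaces only in the printed output.
Call chain: main -> audit_lot(0, 1) (called at line 37).
First divergence: there is none — every log position agrees.
Execution walk:
  pick_anchor([9, 6, 4, 10, 6], 4) -> 2  [called from map_offsets, line 9]
  map_offsets([9, 6, 4, 10, 6], 4) -> 8  [called from probe_limits, line 21]
  derive_floor(8, 2) -> 0  [called from probe_limits, line 23]
  probe_limits([9, 6, 4, 10, 6], 4) -> 0  [called from main, line 35]
  audit_lot(0, 1) -> 0  [called from main, line 37]
Log origin:
  1: emitted by main (line 34)
  2: emitted by probe_limits (line 20)
  3: emitted by map_offsets (line 8)
  4: emitted by pick_anchor (line 2)
  5: emitted by derive_floor (line 14)
  6: emitted by main (line 36)
  7: emitted by audit_lot (line 26)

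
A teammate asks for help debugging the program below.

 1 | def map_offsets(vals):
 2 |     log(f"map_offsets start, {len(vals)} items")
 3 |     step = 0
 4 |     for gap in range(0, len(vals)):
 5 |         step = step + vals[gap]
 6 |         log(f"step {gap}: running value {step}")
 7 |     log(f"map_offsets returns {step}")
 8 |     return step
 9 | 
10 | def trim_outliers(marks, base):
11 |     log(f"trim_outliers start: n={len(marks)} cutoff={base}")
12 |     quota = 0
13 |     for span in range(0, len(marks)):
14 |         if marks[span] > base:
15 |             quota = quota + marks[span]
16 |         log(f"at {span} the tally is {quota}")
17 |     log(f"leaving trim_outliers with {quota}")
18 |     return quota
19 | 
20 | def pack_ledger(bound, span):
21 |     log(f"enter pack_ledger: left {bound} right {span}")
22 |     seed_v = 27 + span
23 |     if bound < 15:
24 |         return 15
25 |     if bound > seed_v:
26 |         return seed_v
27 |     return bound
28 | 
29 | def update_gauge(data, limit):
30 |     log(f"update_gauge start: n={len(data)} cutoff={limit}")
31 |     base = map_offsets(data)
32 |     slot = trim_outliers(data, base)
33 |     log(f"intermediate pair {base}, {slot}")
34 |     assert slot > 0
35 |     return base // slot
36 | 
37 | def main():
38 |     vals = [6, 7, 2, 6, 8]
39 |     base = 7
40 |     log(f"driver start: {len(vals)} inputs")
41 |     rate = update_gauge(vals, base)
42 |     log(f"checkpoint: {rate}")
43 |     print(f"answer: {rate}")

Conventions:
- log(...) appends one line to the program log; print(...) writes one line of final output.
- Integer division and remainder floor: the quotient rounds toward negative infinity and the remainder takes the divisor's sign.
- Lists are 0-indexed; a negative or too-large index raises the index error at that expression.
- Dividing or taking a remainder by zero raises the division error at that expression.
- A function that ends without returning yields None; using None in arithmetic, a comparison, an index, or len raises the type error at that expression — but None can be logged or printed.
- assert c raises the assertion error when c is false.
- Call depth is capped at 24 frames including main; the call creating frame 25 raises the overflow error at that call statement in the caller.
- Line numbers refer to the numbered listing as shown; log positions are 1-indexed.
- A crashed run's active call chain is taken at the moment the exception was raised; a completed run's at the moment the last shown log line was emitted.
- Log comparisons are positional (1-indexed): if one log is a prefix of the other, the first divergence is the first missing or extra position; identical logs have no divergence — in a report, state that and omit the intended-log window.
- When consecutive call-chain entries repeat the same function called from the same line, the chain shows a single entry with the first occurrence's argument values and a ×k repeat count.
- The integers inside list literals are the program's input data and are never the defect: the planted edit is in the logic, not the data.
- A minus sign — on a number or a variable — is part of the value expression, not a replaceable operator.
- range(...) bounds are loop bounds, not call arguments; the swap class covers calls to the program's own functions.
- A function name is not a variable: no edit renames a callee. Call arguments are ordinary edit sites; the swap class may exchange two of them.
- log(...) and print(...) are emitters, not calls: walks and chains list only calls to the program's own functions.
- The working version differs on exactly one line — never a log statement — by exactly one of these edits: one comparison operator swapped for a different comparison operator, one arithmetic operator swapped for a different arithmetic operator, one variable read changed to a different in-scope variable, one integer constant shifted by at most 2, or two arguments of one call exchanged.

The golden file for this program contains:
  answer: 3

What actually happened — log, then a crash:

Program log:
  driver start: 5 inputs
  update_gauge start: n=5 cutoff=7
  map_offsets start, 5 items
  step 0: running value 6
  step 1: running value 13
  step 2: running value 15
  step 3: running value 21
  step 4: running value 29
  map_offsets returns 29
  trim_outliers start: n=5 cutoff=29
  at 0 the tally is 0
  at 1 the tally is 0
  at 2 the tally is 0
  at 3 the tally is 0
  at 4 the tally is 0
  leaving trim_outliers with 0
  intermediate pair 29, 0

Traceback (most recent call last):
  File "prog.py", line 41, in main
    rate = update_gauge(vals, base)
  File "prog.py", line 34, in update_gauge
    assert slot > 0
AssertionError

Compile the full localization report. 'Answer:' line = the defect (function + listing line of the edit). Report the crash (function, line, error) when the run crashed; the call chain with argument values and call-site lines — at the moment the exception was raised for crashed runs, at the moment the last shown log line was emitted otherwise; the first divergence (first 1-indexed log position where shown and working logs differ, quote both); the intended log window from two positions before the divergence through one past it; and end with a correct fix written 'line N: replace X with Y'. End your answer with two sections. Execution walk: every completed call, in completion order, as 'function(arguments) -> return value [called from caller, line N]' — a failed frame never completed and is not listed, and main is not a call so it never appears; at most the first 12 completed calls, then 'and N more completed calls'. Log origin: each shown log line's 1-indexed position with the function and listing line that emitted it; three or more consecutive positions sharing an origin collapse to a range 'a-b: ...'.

Answer: the defect is in update_gauge at line 32.
Core observation: Position 10 is the first bad log line: 'trim_outliers start: n=5 cutoff=29' should read 'trim_outliers start: n=5 cutoff=7'.
Crash: update_gauge, line 34, AssertionError.
Call chain: main -> update_gauge([6, 7, 2, 6, 8], 7) (called at line 41).
First divergence: at position 10 the run shows 'trim_outliers start: n=5 cutoff=29' where the working version logs 'trim_outliers start: n=5 cutoff=7'.
Intended log window:
  8: step 4: running value 29
  9: map_offsets returns 29
  10: trim_outliers start: n=5 cutoff=7
  11: at 0 the tally is 0
Execution walk:
  map_offsets([6, 7, 2, 6, 8]) -> 29  [called from update_gauge, line 31]
  trim_outliers([6, 7, 2, 6, 8], 29) -> 0  [called from update_gauge, line 32]
Log origins:
  1: logged in main at line 40
  2: logged in update_gauge at line 30
  3: logged in map_offsets at line 2
  4-8: logged in map_offsets at line 6
  9: logged in map_offsets at line 7
  10: logged in trim_outliers at line 11
  11-15: logged in trim_outliers at line 16
  16: logged in trim_outliers at line 17
  17: logged in update_gauge at line 33
A correct fix: line 32: replace `base` with `limit`.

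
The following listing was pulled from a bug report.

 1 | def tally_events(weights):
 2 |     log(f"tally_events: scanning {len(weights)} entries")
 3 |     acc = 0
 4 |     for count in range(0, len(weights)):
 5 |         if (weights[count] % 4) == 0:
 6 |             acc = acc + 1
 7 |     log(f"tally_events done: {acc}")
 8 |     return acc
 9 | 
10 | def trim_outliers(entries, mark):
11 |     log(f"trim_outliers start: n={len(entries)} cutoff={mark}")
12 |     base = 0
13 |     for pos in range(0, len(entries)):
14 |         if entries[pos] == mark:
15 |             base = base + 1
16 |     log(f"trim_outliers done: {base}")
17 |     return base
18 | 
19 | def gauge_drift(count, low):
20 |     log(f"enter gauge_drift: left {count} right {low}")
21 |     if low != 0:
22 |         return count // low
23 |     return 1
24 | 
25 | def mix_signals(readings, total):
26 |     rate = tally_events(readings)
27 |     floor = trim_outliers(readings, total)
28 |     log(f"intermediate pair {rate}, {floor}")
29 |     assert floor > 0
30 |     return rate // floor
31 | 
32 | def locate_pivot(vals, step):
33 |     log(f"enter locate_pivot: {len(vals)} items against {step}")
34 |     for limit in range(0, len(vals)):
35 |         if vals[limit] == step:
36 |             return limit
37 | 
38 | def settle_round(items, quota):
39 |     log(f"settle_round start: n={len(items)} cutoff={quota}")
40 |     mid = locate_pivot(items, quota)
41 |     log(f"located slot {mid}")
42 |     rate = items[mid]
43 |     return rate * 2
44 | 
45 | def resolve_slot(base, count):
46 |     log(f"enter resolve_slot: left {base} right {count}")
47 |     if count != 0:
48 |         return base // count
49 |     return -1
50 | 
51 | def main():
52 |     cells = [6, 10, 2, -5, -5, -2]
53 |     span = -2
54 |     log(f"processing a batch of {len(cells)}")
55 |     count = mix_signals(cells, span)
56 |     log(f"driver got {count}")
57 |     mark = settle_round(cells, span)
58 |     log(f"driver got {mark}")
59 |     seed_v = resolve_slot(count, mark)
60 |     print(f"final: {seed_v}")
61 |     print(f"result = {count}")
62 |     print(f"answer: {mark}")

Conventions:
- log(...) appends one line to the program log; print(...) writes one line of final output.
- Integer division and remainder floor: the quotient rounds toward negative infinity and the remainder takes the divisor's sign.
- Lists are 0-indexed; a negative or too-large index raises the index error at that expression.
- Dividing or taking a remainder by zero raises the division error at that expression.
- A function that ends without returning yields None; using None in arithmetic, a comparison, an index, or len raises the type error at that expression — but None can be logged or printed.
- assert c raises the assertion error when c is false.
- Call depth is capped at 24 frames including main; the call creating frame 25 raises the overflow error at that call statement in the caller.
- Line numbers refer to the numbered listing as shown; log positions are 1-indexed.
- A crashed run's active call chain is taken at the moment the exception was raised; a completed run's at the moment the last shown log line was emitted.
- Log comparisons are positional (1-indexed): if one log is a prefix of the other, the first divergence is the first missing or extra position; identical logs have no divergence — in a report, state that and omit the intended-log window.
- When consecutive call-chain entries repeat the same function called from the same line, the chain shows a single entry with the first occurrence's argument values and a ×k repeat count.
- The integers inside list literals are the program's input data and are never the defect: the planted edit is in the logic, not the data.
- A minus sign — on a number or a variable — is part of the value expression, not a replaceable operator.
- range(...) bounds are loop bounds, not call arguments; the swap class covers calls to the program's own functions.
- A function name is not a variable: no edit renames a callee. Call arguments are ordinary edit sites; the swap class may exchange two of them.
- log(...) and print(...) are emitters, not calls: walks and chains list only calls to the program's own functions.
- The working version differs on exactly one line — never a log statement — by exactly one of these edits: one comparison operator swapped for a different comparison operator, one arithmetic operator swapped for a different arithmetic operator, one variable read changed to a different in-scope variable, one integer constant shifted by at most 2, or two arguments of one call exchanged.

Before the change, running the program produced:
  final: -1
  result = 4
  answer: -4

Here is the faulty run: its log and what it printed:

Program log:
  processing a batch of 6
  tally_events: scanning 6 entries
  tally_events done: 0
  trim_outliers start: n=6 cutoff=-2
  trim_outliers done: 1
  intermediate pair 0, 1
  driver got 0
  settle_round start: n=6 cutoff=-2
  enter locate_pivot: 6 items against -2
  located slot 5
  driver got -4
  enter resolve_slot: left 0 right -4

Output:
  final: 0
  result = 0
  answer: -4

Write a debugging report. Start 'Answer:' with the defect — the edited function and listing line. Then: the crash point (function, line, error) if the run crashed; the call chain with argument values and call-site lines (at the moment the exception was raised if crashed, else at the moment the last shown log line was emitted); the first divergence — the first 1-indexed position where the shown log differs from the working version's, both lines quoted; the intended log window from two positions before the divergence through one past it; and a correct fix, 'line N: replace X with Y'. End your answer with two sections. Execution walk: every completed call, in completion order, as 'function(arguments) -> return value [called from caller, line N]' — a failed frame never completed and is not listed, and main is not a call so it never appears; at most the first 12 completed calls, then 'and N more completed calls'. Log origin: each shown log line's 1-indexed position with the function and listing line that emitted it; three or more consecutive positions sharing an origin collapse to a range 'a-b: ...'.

Answer: the defect is in tally_events at line 5.
The tell: The log first diverges at position 3: the faulty run prints 'tally_events done: 0' where the working version prints 'tally_events done: 4'.
Call chain: main -> resolve_slot(0, -4) (called at line 59).
First divergence: at position 3 the run shows 'tally_events done: 0' where the working version logs 'tally_events done: 4'.
Intended log window:
  1: processing a batch of 6
  2: tally_events: scanning 6 entries
  3: tally_events done: 4
  4: trim_outliers start: n=6 cutoff=-2
Execution walk:
  tally_events([6, 10, 2, -5, -5, -2]) -> 0  [called from mix_signals, line 26]
  trim_outliers([6, 10, 2, -5, -5, -2], -2) -> 1  [called from mix_signals, line 27]
  mix_signals([6, 10, 2, -5, -5, -2], -2) -> 0  [called from main, line 55]
  locate_pivot([6, 10, 2, -5, -5, -2], -2) -> 5  [called from settle_round, line 40]
  settle_round([6, 10, 2, -5, -5, -2], -2) -> -4  [called from main, line 57]
  resolve_slot(0, -4) -> 0  [called from main, line 59]
Log origins:
  1: from main, line 54
  2: from tally_events, line 2
  3: from tally_events, line 7
  4: from trim_outliers, line 11
  5: from trim_outliers, line 16
  6: from mix_signals, line 28
  7: from main, line 56
  8: from settle_round, line 39
  9: from locate_pivot, line 33
  10: from settle_round, line 41
  11: from main, line 58
  12: from resolve_slot, line 46
A correct fix: line 5: replace `4` with `2`.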